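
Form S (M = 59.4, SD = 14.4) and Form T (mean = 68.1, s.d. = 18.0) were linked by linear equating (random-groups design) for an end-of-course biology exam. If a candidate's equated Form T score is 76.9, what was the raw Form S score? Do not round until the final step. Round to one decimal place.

66.4

Invert y = (SD_Y/SD_X)(x − M_X) + M_Y:
x = (SD_X/SD_Y)(y − M_Y) + M_X = (14.4/18.0)(76.9 − 68.1) + 59.4
x = 0.800000 × 8.800 + 59.4 = 66.4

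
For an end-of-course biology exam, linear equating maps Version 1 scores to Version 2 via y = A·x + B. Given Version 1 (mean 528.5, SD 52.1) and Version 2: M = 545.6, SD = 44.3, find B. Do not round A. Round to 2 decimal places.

96.22

A = SD_Y / SD_X = 44.3 / 52.1 = 0.850288
B = M_Y − A·M_X = 545.6 − 0.850288 × 528.5 = 96.22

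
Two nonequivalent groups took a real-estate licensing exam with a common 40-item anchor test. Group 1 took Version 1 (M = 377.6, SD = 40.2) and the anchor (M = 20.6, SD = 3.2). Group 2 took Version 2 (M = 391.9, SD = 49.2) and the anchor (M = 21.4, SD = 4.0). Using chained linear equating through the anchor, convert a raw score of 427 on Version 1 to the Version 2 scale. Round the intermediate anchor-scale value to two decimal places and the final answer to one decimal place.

Version 1 → anchor (Group 1): v = (3.2/40.2)(427 − 377.6) + 20.6 = 24.53
anchor → Version 2 (Group 2): y = (49.2/4.0)(24.53 − 21.4) + 391.9 = 430.4

430.4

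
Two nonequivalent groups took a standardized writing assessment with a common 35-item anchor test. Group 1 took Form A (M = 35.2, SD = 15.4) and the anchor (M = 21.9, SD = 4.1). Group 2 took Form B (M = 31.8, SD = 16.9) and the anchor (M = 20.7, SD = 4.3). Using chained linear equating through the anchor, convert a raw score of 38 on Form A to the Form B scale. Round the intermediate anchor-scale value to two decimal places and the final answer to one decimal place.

39.5

Form A → anchor (Group 1): v = (4.1/15.4)(38 − 35.2) + 21.9 = 22.65
anchor → Form B (Group 2): y = (16.9/4.3)(22.65 − 20.7) + 31.8 = 39.5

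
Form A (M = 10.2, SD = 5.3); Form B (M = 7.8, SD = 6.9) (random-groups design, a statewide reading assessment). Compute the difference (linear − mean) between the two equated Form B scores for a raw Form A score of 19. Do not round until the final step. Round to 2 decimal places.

2.66

Mean-equated: 19 + (7.8 − 10.2) = 16.60
Linear-equated: (6.9/5.3)(19 − 10.2) + 7.8 = 19.257
Difference = 19.257 − 16.60 = 2.66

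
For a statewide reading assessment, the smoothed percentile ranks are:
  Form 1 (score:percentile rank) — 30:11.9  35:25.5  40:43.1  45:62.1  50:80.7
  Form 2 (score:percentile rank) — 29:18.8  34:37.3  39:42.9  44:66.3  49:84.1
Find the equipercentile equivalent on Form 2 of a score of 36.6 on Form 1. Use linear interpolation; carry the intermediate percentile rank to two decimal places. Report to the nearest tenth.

32.3

PR of 36.6 on Form 1: 25.5 + (36.6 − 35)/(40 − 35) × (43.1 − 25.5) = 31.13
On Form 2, PR 31.13 falls between score 29 (PR 18.8) and 34 (PR 37.3).
Interpolate: 29 + (31.13 − 18.8)/(37.3 − 18.8) × (34 − 29) = 32.3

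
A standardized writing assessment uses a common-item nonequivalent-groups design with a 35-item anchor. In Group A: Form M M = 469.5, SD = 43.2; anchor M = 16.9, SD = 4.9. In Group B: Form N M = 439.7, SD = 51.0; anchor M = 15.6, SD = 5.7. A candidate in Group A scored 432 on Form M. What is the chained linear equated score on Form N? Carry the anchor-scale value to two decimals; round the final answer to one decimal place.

Form M → anchor (Group A): v = (4.9/43.2)(432 − 469.5) + 16.9 = 12.65
anchor → Form N (Group B): y = (51.0/5.7)(12.65 − 15.6) + 439.7 = 413.3

413.3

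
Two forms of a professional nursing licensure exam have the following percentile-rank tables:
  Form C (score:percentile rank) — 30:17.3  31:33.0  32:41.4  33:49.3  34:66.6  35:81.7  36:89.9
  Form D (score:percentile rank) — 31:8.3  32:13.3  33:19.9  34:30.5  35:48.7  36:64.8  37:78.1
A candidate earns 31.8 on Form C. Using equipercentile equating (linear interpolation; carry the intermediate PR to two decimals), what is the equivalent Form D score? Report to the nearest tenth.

34.5

PR of 31.8 on Form C: 33.0 + (31.8 − 31)/(32 − 31) × (41.4 − 33.0) = 39.72
On Form D, PR 39.72 falls between score 34 (PR 30.5) and 35 (PR 48.7).
Interpolate: 34 + (39.72 − 30.5)/(48.7 − 30.5) × (35 − 34) = 34.5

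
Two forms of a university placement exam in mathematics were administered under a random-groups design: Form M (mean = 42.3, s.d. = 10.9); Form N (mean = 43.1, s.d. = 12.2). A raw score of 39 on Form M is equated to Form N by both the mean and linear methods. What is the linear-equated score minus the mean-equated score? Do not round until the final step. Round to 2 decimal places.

Mean-equated: 39 + (43.1 − 42.3) = 39.80
Linear-equated: (12.2/10.9)(39 − 42.3) + 43.1 = 39.406
Difference = 39.406 − 39.80 = -0.39

-0.39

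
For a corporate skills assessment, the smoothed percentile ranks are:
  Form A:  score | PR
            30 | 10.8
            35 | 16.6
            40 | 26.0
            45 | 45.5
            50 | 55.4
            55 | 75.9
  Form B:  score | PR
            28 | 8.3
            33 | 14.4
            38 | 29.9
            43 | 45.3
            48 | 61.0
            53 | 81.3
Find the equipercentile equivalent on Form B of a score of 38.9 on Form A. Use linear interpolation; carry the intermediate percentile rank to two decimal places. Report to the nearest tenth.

36.1

PR of 38.9 on Form A: 16.6 + (38.9 − 35)/(40 − 35) × (26.0 − 16.6) = 23.93
On Form B, PR 23.93 falls between score 33 (PR 14.4) and 38 (PR 29.9).
Interpolate: 33 + (23.93 − 14.4)/(29.9 − 14.4) × (38 − 33) = 36.1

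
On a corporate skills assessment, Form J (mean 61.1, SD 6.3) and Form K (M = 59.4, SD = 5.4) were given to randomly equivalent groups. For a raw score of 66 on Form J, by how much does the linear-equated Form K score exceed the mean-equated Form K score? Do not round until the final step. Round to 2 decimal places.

Mean-equated: 66 + (59.4 − 61.1) = 64.30
Linear-equated: (5.4/6.3)(66 − 61.1) + 59.4 = 63.600
Difference = 63.600 − 64.30 = -0.70

-0.70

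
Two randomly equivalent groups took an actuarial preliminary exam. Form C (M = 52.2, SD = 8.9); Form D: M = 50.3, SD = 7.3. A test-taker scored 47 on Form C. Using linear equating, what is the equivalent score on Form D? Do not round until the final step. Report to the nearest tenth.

46.0

Linear equating: y = (SD_Y/SD_X)(x − M_X) + M_Y
y = (7.3/8.9)(47 − 52.2) + 50.3
y = 0.820225 × -5.2 + 50.3 = -4.2652 + 50.3 = 46.0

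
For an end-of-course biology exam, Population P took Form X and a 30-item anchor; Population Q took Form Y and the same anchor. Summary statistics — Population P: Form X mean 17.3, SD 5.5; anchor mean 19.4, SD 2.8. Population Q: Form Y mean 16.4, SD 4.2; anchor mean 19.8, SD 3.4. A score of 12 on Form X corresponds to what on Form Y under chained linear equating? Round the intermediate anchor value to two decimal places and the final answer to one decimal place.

Form X → anchor (Population P): v = (2.8/5.5)(12 − 17.3) + 19.4 = 16.70
anchor → Form Y (Population Q): y = (4.2/3.4)(16.70 − 19.8) + 16.4 = 12.6

12.6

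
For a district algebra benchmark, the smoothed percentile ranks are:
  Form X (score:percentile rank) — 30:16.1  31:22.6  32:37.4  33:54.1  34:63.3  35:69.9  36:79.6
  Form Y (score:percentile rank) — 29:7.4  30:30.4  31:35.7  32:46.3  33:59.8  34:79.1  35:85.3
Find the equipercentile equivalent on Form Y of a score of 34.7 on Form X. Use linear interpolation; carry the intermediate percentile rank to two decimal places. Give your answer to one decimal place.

33.4

PR of 34.7 on Form X: 63.3 + (34.7 − 34)/(35 − 34) × (69.9 − 63.3) = 67.92
On Form Y, PR 67.92 falls between score 33 (PR 59.8) and 34 (PR 79.1).
Interpolate: 33 + (67.92 − 59.8)/(79.1 − 59.8) × (34 − 33) = 33.4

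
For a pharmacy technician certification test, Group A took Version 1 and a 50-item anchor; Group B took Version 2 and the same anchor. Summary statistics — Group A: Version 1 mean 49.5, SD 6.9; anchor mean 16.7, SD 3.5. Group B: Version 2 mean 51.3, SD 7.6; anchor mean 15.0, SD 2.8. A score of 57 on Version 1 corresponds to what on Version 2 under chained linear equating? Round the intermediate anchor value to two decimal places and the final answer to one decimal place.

66.2

Version 1 → anchor (Group A): v = (3.5/6.9)(57 − 49.5) + 16.7 = 20.50
anchor → Version 2 (Group B): y = (7.6/2.8)(20.50 − 15.0) + 51.3 = 66.2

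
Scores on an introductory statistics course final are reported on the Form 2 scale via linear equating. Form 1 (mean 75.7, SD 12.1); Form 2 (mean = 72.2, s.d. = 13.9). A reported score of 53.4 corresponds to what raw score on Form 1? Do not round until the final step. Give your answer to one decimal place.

59.3

Invert y = (SD_Y/SD_X)(x − M_X) + M_Y:
x = (SD_X/SD_Y)(y − M_Y) + M_X = (12.1/13.9)(53.4 − 72.2) + 75.7
x = 0.870504 × -18.800 + 75.7 = 59.3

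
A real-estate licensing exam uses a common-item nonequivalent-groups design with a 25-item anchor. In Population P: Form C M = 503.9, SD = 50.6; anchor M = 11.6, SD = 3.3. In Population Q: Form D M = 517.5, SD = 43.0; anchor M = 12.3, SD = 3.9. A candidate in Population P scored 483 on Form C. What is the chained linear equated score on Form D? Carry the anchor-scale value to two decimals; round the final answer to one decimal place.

494.8

Form C → anchor (Population P): v = (3.3/50.6)(483 − 503.9) + 11.6 = 10.24
anchor → Form D (Population Q): y = (43.0/3.9)(10.24 − 12.3) + 517.5 = 494.8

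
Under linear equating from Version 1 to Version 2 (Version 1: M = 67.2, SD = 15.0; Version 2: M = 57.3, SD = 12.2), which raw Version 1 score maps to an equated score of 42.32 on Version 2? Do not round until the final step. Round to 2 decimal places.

48.78

Invert y = (SD_Y/SD_X)(x − M_X) + M_Y:
x = (SD_X/SD_Y)(y − M_Y) + M_X = (15.0/12.2)(42.32 − 57.3) + 67.2
x = 1.229508 × -14.980 + 67.2 = 48.78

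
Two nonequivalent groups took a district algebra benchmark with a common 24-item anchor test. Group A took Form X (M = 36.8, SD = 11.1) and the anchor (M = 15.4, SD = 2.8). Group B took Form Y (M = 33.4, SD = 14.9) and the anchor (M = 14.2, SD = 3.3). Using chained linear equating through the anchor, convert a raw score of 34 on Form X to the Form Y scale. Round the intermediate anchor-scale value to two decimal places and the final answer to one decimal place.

35.6

Form X → anchor (Group A): v = (2.8/11.1)(34 − 36.8) + 15.4 = 14.69
anchor → Form Y (Group B): y = (14.9/3.3)(14.69 − 14.2) + 33.4 = 35.6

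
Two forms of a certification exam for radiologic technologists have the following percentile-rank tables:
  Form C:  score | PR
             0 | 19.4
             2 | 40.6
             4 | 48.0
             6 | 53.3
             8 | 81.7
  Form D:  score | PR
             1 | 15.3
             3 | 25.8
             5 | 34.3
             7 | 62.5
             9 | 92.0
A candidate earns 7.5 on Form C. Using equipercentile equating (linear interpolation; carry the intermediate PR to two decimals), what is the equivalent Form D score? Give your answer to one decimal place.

PR of 7.5 on Form C: 53.3 + (7.5 − 6)/(8 − 6) × (81.7 − 53.3) = 74.60
On Form D, PR 74.60 falls between score 7 (PR 62.5) and 9 (PR 92.0).
Interpolate: 7 + (74.60 − 62.5)/(92.0 − 62.5) × (9 − 7) = 7.8

7.8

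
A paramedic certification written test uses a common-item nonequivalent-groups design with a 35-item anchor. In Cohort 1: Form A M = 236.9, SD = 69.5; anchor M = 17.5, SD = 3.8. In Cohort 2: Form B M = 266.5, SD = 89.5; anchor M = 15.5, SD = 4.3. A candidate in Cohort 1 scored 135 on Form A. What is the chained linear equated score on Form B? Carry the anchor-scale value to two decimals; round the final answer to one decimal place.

Form A → anchor (Cohort 1): v = (3.8/69.5)(135 − 236.9) + 17.5 = 11.93
anchor → Form B (Cohort 2): y = (89.5/4.3)(11.93 − 15.5) + 266.5 = 192.2

192.2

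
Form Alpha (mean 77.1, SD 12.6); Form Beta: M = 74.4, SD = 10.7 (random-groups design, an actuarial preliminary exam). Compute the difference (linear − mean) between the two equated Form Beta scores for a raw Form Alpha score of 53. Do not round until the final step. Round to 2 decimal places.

3.63

Mean-equated: 53 + (74.4 − 77.1) = 50.30
Linear-equated: (10.7/12.6)(53 − 77.1) + 74.4 = 53.934
Difference = 53.934 − 50.30 = 3.63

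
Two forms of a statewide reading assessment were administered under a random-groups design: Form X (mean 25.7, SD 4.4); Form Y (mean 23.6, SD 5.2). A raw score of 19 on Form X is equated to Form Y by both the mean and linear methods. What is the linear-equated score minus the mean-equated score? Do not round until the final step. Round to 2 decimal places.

Mean-equated: 19 + (23.6 − 25.7) = 16.90
Linear-equated: (5.2/4.4)(19 − 25.7) + 23.6 = 15.682
Difference = 15.682 − 16.90 = -1.22

-1.22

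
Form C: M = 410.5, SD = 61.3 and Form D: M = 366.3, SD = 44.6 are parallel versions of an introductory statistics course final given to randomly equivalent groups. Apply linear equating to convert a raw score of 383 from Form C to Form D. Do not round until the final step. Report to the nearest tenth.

Linear equating: y = (SD_Y/SD_X)(x − M_X) + M_Y
y = (44.6/61.3)(383 − 410.5) + 366.3
y = 0.727569 × -27.5 + 366.3 = -20.0082 + 366.3 = 346.3

346.3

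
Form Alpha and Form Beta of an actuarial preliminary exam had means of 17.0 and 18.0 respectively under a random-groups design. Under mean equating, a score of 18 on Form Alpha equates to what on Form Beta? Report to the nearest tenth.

19.0

Mean equating: y = x + (M_Y − M_X) = 18 + (18.0 − 17.0) = 19.0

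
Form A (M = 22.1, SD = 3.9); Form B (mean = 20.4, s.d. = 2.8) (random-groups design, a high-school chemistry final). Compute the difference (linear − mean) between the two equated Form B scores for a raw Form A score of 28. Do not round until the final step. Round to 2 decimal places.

Mean-equated: 28 + (20.4 − 22.1) = 26.30
Linear-equated: (2.8/3.9)(28 − 22.1) + 20.4 = 24.636
Difference = 24.636 − 26.30 = -1.66

-1.66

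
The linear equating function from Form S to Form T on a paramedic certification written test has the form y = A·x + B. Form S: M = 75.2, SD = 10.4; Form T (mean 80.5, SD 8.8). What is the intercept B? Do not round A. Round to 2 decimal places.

A = SD_Y / SD_X = 8.8 / 10.4 = 0.846154
B = M_Y − A·M_X = 80.5 − 0.846154 × 75.2 = 16.87

16.87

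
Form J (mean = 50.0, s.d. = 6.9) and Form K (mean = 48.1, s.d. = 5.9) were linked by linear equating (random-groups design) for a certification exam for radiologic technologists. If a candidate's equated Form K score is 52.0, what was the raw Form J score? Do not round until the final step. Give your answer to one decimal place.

54.6

Invert y = (SD_Y/SD_X)(x − M_X) + M_Y:
x = (SD_X/SD_Y)(y − M_Y) + M_X = (6.9/5.9)(52.0 − 48.1) + 50.0
x = 1.169492 × 3.900 + 50.0 = 54.6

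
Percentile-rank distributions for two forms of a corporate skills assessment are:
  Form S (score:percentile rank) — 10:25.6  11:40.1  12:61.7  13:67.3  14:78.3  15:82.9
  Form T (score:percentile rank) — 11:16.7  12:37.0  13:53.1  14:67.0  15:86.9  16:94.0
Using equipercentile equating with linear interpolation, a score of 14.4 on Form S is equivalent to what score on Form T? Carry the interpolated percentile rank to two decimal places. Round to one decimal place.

PR of 14.4 on Form S: 78.3 + (14.4 − 14)/(15 − 14) × (82.9 − 78.3) = 80.14
On Form T, PR 80.14 falls between score 14 (PR 67.0) and 15 (PR 86.9).
Interpolate: 14 + (80.14 − 67.0)/(86.9 − 67.0) × (15 − 14) = 14.7

14.7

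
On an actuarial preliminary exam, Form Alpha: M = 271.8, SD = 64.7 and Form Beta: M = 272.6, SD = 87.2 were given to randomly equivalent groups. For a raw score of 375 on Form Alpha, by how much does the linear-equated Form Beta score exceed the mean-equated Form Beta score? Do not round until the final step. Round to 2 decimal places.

35.89

Mean-equated: 375 + (272.6 − 271.8) = 375.80
Linear-equated: (87.2/64.7)(375 − 271.8) + 272.6 = 411.689
Difference = 411.689 − 375.80 = 35.89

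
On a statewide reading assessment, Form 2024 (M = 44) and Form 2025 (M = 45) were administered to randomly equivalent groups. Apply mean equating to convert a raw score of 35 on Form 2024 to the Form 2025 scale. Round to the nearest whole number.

Mean equating: y = x + (M_Y − M_X) = 35 + (45 − 44) = 36

36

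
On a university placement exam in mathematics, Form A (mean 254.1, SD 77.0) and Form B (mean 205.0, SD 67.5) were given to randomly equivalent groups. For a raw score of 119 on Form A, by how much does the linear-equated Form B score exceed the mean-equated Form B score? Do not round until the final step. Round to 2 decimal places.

16.67

Mean-equated: 119 + (205.0 − 254.1) = 69.90
Linear-equated: (67.5/77.0)(119 − 254.1) + 205.0 = 86.568
Difference = 86.568 − 69.90 = 16.67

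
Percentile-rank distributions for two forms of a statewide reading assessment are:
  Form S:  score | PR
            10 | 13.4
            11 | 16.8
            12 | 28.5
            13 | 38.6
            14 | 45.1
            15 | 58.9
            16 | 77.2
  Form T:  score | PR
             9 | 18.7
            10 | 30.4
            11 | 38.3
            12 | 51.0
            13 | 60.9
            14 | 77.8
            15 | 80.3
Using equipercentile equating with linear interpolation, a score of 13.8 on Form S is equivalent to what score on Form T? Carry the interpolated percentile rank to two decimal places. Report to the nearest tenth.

PR of 13.8 on Form S: 38.6 + (13.8 − 13)/(14 − 13) × (45.1 − 38.6) = 43.80
On Form T, PR 43.80 falls between score 11 (PR 38.3) and 12 (PR 51.0).
Interpolate: 11 + (43.80 − 38.3)/(51.0 − 38.3) × (12 − 11) = 11.4

11.4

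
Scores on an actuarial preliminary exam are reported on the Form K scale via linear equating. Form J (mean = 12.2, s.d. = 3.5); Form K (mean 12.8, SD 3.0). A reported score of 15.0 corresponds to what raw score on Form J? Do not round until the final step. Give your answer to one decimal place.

14.8

Invert y = (SD_Y/SD_X)(x − M_X) + M_Y:
x = (SD_X/SD_Y)(y − M_Y) + M_X = (3.5/3.0)(15.0 − 12.8) + 12.2
x = 1.166667 × 2.200 + 12.2 = 14.8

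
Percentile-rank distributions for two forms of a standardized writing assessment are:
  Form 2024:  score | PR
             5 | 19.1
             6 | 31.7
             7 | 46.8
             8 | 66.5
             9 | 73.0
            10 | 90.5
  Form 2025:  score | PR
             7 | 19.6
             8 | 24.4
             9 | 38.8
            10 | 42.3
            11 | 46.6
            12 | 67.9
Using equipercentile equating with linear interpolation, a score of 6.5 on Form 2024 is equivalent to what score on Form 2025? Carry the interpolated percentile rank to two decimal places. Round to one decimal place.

PR of 6.5 on Form 2024: 31.7 + (6.5 − 6)/(7 − 6) × (46.8 − 31.7) = 39.25
On Form 2025, PR 39.25 falls between score 9 (PR 38.8) and 10 (PR 42.3).
Interpolate: 9 + (39.25 − 38.8)/(42.3 − 38.8) × (10 − 9) = 9.1

9.1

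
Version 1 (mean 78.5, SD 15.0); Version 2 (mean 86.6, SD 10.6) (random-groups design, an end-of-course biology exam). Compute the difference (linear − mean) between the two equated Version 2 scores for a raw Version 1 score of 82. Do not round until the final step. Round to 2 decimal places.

-1.03

Mean-equated: 82 + (86.6 − 78.5) = 90.10
Linear-equated: (10.6/15.0)(82 − 78.5) + 86.6 = 89.073
Difference = 89.073 − 90.10 = -1.03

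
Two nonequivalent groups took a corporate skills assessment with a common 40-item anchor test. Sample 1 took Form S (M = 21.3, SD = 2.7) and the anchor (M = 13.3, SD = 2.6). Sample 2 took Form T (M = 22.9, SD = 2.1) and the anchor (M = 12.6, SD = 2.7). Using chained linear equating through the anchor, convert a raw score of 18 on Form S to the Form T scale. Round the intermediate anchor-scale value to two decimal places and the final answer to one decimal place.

21.0

Form S → anchor (Sample 1): v = (2.6/2.7)(18 − 21.3) + 13.3 = 10.12
anchor → Form T (Sample 2): y = (2.1/2.7)(10.12 − 12.6) + 22.9 = 21.0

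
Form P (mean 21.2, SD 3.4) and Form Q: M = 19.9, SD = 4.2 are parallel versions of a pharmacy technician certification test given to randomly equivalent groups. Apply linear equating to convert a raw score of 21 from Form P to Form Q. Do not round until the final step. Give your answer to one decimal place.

19.7

Linear equating: y = (SD_Y/SD_X)(x − M_X) + M_Y
y = (4.2/3.4)(21 − 21.2) + 19.9
y = 1.235294 × -0.2 + 19.9 = -0.2471 + 19.9 = 19.7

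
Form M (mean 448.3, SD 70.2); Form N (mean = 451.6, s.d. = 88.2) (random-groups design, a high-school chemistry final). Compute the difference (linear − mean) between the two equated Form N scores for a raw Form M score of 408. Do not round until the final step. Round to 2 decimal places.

Mean-equated: 408 + (451.6 − 448.3) = 411.30
Linear-equated: (88.2/70.2)(408 − 448.3) + 451.6 = 400.967
Difference = 400.967 − 411.30 = -10.33

-10.33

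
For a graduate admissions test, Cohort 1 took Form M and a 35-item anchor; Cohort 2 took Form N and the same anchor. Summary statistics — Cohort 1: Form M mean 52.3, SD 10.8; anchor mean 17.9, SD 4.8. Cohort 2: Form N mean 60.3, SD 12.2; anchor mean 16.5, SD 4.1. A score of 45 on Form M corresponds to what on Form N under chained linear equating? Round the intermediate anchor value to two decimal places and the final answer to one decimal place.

Form M → anchor (Cohort 1): v = (4.8/10.8)(45 − 52.3) + 17.9 = 14.66
anchor → Form N (Cohort 2): y = (12.2/4.1)(14.66 − 16.5) + 60.3 = 54.8

54.8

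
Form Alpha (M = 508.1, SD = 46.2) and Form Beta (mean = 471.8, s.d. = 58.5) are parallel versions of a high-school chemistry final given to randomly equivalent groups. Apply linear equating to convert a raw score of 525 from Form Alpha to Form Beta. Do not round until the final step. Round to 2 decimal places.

493.20

Linear equating: y = (SD_Y/SD_X)(x − M_X) + M_Y
y = (58.5/46.2)(525 − 508.1) + 471.8
y = 1.266234 × 16.9 + 471.8 = 21.3994 + 471.8 = 493.20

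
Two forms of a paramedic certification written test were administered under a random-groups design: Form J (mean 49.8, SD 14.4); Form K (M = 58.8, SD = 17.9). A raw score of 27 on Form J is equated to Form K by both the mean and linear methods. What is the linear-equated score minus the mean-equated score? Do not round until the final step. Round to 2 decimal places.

Mean-equated: 27 + (58.8 − 49.8) = 36.00
Linear-equated: (17.9/14.4)(27 − 49.8) + 58.8 = 30.458
Difference = 30.458 − 36.00 = -5.54

-5.54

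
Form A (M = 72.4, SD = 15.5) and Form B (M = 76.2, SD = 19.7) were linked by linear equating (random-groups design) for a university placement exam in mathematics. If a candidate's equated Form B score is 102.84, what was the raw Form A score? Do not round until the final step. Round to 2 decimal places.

93.36

Invert y = (SD_Y/SD_X)(x − M_X) + M_Y:
x = (SD_X/SD_Y)(y − M_Y) + M_X = (15.5/19.7)(102.84 − 76.2) + 72.4
x = 0.786802 × 26.640 + 72.4 = 93.36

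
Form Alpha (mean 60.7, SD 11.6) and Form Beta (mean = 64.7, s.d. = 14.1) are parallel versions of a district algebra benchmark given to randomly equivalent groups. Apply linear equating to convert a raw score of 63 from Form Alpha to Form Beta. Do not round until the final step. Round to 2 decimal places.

67.50

Linear equating: y = (SD_Y/SD_X)(x − M_X) + M_Y
y = (14.1/11.6)(63 − 60.7) + 64.7
y = 1.215517 × 2.3 + 64.7 = 2.7957 + 64.7 = 67.50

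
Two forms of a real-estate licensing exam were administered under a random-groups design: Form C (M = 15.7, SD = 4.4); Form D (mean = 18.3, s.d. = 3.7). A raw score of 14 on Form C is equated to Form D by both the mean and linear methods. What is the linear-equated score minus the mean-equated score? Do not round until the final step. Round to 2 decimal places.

Mean-equated: 14 + (18.3 − 15.7) = 16.60
Linear-equated: (3.7/4.4)(14 − 15.7) + 18.3 = 16.870
Difference = 16.870 − 16.60 = 0.27

0.27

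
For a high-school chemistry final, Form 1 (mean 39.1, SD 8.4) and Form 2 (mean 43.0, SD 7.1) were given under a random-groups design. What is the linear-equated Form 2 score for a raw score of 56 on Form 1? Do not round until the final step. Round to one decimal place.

Linear equating: y = (SD_Y/SD_X)(x − M_X) + M_Y
y = (7.1/8.4)(56 − 39.1) + 43.0
y = 0.845238 × 16.9 + 43.0 = 14.2845 + 43.0 = 57.3

57.3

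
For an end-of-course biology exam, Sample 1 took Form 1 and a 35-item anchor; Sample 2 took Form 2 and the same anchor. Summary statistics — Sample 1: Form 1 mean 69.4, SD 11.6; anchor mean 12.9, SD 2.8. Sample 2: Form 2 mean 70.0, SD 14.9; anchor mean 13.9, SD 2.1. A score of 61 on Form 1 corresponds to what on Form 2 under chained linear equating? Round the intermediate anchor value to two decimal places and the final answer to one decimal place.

Form 1 → anchor (Sample 1): v = (2.8/11.6)(61 − 69.4) + 12.9 = 10.87
anchor → Form 2 (Sample 2): y = (14.9/2.1)(10.87 − 13.9) + 70.0 = 48.5

48.5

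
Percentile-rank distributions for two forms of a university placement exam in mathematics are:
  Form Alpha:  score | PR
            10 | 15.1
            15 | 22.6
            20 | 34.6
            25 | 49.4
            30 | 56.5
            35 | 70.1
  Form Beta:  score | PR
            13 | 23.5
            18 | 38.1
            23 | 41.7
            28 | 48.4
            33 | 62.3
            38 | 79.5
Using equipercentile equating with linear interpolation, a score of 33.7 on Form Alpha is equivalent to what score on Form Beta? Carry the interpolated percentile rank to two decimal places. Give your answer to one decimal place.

34.2

PR of 33.7 on Form Alpha: 56.5 + (33.7 − 30)/(35 − 30) × (70.1 − 56.5) = 66.56
On Form Beta, PR 66.56 falls between score 33 (PR 62.3) and 38 (PR 79.5).
Interpolate: 33 + (66.56 − 62.3)/(79.5 − 62.3) × (38 − 33) = 34.2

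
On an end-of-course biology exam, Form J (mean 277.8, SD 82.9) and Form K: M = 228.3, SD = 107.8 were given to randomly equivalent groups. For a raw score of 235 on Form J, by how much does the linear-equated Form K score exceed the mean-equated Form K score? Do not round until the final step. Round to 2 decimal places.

Mean-equated: 235 + (228.3 − 277.8) = 185.50
Linear-equated: (107.8/82.9)(235 − 277.8) + 228.3 = 172.645
Difference = 172.645 − 185.50 = -12.86

-12.86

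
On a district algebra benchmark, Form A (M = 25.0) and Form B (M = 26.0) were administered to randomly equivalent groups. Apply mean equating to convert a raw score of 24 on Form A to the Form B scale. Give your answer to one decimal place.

25.0

Mean equating: y = x + (M_Y − M_X) = 24 + (26.0 − 25.0) = 25.0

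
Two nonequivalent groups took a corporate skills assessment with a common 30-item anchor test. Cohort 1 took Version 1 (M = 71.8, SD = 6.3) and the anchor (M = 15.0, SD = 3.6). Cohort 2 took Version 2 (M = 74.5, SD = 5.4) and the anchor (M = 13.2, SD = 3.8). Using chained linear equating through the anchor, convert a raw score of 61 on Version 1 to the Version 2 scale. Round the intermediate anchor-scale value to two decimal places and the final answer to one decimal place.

68.3

Version 1 → anchor (Cohort 1): v = (3.6/6.3)(61 − 71.8) + 15.0 = 8.83
anchor → Version 2 (Cohort 2): y = (5.4/3.8)(8.83 − 13.2) + 74.5 = 68.3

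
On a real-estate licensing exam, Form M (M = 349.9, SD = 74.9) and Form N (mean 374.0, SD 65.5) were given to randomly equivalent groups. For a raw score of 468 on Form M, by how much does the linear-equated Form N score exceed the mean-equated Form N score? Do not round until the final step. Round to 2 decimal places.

Mean-equated: 468 + (374.0 − 349.9) = 492.10
Linear-equated: (65.5/74.9)(468 − 349.9) + 374.0 = 477.278
Difference = 477.278 − 492.10 = -14.82

-14.82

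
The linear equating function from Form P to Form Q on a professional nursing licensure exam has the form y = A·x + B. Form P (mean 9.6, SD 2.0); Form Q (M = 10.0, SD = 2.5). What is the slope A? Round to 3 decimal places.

1.250

A = SD_Y / SD_X = 2.5 / 2.0 = 1.250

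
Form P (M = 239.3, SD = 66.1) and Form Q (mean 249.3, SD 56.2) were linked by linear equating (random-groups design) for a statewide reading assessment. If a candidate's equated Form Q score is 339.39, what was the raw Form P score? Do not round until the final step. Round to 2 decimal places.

345.26

Invert y = (SD_Y/SD_X)(x − M_X) + M_Y:
x = (SD_X/SD_Y)(y − M_Y) + M_X = (66.1/56.2)(339.39 − 249.3) + 239.3
x = 1.176157 × 90.090 + 239.3 = 345.26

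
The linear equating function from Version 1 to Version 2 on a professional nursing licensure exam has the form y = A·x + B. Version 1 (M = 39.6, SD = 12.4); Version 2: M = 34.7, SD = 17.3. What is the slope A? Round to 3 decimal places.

A = SD_Y / SD_X = 17.3 / 12.4 = 1.395

1.395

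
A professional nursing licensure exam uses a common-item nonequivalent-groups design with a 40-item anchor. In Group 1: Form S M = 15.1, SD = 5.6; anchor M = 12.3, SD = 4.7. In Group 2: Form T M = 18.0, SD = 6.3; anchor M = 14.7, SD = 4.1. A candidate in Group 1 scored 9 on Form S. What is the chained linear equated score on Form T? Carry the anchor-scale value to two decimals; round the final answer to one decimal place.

Form S → anchor (Group 1): v = (4.7/5.6)(9 − 15.1) + 12.3 = 7.18
anchor → Form T (Group 2): y = (6.3/4.1)(7.18 − 14.7) + 18.0 = 6.4

6.4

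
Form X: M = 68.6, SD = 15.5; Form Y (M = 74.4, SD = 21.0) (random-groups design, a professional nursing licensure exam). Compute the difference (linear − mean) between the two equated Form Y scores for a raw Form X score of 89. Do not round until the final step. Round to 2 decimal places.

Mean-equated: 89 + (74.4 − 68.6) = 94.80
Linear-equated: (21.0/15.5)(89 − 68.6) + 74.4 = 102.039
Difference = 102.039 − 94.80 = 7.24

7.24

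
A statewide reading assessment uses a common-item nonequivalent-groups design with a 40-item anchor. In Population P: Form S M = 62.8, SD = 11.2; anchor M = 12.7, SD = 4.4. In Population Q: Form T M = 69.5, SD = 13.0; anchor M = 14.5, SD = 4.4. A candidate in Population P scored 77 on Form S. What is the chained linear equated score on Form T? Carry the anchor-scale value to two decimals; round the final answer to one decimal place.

Form S → anchor (Population P): v = (4.4/11.2)(77 − 62.8) + 12.7 = 18.28
anchor → Form T (Population Q): y = (13.0/4.4)(18.28 − 14.5) + 69.5 = 80.7

80.7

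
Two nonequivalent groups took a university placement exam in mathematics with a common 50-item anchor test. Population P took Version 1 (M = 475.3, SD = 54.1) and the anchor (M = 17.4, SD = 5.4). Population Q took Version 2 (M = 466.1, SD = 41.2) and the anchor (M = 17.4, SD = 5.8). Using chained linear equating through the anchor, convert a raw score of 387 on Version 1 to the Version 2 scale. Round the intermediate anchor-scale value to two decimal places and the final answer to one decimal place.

403.5

Version 1 → anchor (Population P): v = (5.4/54.1)(387 − 475.3) + 17.4 = 8.59
anchor → Version 2 (Population Q): y = (41.2/5.8)(8.59 − 17.4) + 466.1 = 403.5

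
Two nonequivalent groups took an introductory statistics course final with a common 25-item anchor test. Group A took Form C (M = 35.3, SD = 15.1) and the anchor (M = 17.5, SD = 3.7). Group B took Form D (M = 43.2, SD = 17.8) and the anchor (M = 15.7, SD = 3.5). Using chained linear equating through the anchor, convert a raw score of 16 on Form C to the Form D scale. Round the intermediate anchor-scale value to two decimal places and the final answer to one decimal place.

Form C → anchor (Group A): v = (3.7/15.1)(16 − 35.3) + 17.5 = 12.77
anchor → Form D (Group B): y = (17.8/3.5)(12.77 − 15.7) + 43.2 = 28.3

28.3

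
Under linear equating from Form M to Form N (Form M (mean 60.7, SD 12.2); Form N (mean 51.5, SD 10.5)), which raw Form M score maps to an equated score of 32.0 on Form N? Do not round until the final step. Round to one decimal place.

38.0

Invert y = (SD_Y/SD_X)(x − M_X) + M_Y:
x = (SD_X/SD_Y)(y − M_Y) + M_X = (12.2/10.5)(32.0 − 51.5) + 60.7
x = 1.161905 × -19.500 + 60.7 = 38.0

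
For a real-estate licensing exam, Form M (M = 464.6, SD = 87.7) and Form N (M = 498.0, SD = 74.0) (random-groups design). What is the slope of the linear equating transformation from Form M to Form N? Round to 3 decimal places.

A = SD_Y / SD_X = 74.0 / 87.7 = 0.844

0.844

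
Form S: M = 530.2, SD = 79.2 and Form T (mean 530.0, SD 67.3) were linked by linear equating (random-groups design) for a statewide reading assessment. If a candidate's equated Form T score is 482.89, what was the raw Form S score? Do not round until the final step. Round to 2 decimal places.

Invert y = (SD_Y/SD_X)(x − M_X) + M_Y:
x = (SD_X/SD_Y)(y − M_Y) + M_X = (79.2/67.3)(482.89 − 530.0) + 530.2
x = 1.176820 × -47.110 + 530.2 = 474.76

474.76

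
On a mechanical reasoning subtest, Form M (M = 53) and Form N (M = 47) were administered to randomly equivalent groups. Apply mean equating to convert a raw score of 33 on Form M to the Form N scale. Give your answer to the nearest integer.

Mean equating: y = x + (M_Y − M_X) = 33 + (47 − 53) = 27

27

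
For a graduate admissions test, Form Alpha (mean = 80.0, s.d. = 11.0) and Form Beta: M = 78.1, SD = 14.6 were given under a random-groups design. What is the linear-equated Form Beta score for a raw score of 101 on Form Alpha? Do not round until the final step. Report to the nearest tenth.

Linear equating: y = (SD_Y/SD_X)(x − M_X) + M_Y
y = (14.6/11.0)(101 − 80.0) + 78.1
y = 1.327273 × 21.0 + 78.1 = 27.8727 + 78.1 = 106.0

106.0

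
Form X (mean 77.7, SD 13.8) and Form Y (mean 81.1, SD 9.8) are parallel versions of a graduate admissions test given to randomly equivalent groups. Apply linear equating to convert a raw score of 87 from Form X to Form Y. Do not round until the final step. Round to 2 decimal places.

Linear equating: y = (SD_Y/SD_X)(x − M_X) + M_Y
y = (9.8/13.8)(87 − 77.7) + 81.1
y = 0.710145 × 9.3 + 81.1 = 6.6043 + 81.1 = 87.70

87.70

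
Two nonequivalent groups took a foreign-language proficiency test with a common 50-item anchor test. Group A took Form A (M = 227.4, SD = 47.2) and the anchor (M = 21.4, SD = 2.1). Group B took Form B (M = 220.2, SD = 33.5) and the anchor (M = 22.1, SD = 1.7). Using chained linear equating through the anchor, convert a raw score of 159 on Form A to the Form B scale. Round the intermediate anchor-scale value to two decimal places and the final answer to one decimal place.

Form A → anchor (Group A): v = (2.1/47.2)(159 − 227.4) + 21.4 = 18.36
anchor → Form B (Group B): y = (33.5/1.7)(18.36 − 22.1) + 220.2 = 146.5

146.5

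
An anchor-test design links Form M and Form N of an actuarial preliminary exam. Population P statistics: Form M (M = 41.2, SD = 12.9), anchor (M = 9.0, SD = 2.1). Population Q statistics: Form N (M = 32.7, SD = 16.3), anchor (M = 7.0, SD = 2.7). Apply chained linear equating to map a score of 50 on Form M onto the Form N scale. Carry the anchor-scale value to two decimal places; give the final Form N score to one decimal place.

53.4

Form M → anchor (Population P): v = (2.1/12.9)(50 − 41.2) + 9.0 = 10.43
anchor → Form N (Population Q): y = (16.3/2.7)(10.43 − 7.0) + 32.7 = 53.4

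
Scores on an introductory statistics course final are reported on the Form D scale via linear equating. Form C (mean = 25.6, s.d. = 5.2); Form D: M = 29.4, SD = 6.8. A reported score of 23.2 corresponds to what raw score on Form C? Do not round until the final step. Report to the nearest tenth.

20.9

Invert y = (SD_Y/SD_X)(x − M_X) + M_Y:
x = (SD_X/SD_Y)(y − M_Y) + M_X = (5.2/6.8)(23.2 − 29.4) + 25.6
x = 0.764706 × -6.200 + 25.6 = 20.9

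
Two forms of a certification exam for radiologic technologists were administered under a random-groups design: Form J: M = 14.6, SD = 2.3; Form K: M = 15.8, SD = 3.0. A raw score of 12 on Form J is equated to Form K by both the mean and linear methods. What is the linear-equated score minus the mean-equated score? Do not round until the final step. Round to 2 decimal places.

-0.79

Mean-equated: 12 + (15.8 − 14.6) = 13.20
Linear-equated: (3.0/2.3)(12 − 14.6) + 15.8 = 12.409
Difference = 12.409 − 13.20 = -0.79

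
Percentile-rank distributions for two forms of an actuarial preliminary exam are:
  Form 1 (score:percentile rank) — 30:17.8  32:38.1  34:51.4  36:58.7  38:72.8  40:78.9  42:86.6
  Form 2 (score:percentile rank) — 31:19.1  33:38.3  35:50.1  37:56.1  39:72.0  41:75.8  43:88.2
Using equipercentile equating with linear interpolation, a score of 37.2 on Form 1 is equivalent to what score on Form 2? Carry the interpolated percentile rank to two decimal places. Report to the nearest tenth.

PR of 37.2 on Form 1: 58.7 + (37.2 − 36)/(38 − 36) × (72.8 − 58.7) = 67.16
On Form 2, PR 67.16 falls between score 37 (PR 56.1) and 39 (PR 72.0).
Interpolate: 37 + (67.16 − 56.1)/(72.0 − 56.1) × (39 − 37) = 38.4

38.4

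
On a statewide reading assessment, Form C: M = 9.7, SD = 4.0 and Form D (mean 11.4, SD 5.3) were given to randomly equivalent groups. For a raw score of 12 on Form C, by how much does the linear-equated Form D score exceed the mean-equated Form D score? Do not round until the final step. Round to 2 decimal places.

0.75

Mean-equated: 12 + (11.4 − 9.7) = 13.70
Linear-equated: (5.3/4.0)(12 − 9.7) + 11.4 = 14.448
Difference = 14.448 − 13.70 = 0.75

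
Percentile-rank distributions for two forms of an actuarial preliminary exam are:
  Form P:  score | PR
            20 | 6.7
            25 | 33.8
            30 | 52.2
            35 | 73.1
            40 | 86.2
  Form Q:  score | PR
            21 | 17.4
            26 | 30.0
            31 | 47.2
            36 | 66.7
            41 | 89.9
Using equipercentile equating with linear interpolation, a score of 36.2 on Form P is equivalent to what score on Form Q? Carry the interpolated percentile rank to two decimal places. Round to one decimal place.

PR of 36.2 on Form P: 73.1 + (36.2 − 35)/(40 − 35) × (86.2 − 73.1) = 76.24
On Form Q, PR 76.24 falls between score 36 (PR 66.7) and 41 (PR 89.9).
Interpolate: 36 + (76.24 − 66.7)/(89.9 − 66.7) × (41 − 36) = 38.1

38.1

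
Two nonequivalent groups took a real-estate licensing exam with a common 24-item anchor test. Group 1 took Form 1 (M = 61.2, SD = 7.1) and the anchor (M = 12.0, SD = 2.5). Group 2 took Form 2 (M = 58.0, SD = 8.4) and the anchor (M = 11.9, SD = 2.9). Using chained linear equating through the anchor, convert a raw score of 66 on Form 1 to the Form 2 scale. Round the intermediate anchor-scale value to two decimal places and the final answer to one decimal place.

Form 1 → anchor (Group 1): v = (2.5/7.1)(66 − 61.2) + 12.0 = 13.69
anchor → Form 2 (Group 2): y = (8.4/2.9)(13.69 − 11.9) + 58.0 = 63.2

63.2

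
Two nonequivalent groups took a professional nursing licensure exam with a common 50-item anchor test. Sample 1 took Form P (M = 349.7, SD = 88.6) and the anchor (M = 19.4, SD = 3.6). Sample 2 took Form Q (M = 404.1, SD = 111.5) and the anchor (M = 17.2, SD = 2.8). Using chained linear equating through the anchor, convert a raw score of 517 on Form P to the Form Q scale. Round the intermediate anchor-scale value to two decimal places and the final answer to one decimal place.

762.5

Form P → anchor (Sample 1): v = (3.6/88.6)(517 − 349.7) + 19.4 = 26.20
anchor → Form Q (Sample 2): y = (111.5/2.8)(26.20 − 17.2) + 404.1 = 762.5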